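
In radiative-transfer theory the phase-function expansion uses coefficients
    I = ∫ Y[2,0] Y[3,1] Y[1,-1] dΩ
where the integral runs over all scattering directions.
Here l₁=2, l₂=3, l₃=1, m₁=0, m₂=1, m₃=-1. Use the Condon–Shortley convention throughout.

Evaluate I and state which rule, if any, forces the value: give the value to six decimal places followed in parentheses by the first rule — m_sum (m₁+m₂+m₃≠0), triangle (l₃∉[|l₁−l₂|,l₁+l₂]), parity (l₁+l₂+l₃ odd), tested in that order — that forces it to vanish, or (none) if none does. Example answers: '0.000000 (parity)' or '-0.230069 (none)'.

Rules hold: Σm=0, L=6 even, 1≤1≤5.
N = 5·7·3 = 105
Δ = 4!·0!·2!/7! = 1/105
Racah Σ t=2..2: t=2:+1/4 = 1/4
⇒ 3j(2 3 1; 0 0 0)² = 3/35, sgn -1
Racah Σ t=2..2: t=2:+1/8 = 1/8
⇒ 3j(2 3 1; 0 1 -1)² = 2/35, sgn +1
4πI² = N·(3j₀)²·(3jₘ)² = 18/35
I = -1·√(0.514286/4π) = -0.20230066
No selection rule forces the value: the integral is nonzero (none).

-0.202301 (none)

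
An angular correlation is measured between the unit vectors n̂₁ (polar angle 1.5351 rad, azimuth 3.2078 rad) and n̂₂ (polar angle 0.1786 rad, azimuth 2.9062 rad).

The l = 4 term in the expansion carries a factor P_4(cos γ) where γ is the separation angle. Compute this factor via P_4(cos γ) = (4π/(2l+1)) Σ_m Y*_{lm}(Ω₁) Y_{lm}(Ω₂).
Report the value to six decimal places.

Expand P_4 via completeness: Σ_{m} conj(Y_{4,m}) at Ω₁ times Y_{4,m} at Ω₂ —
  term(m=-4) = (0.000069, 0.000182)   from Y*(Ω₁)=(0.426017, 0.115536), Y(Ω₂)=(0.000259, 0.000356)
  term(m=-3) = (0.000190, 0.000242)   from Y*(Ω₁)=(-0.043709, -0.008798), Y(Ω₂)=(-0.005255, -0.004482)
  term(m=-2) = (-0.016637, -0.011461)   from Y*(Ω₁)=(-0.328220, -0.043717), Y(Ω₂)=(0.054376, 0.027675)
  term(m=-1) = (-0.015063, -0.004686)   from Y*(Ω₁)=(0.050358, 0.003339), Y(Ω₂)=(-0.303941, -0.072897)
  term(m=+0) = (0.224471, 0.000000)   from Y*(Ω₁)=(0.313321, -0.000000), Y(Ω₂)=(0.716428, 0.000000)
  term(m=+1) = (-0.015063, 0.004686)   from Y*(Ω₁)=(-0.050358, 0.003339), Y(Ω₂)=(0.303941, -0.072897)
  term(m=+2) = (-0.016637, 0.011461)   from Y*(Ω₁)=(-0.328220, 0.043717), Y(Ω₂)=(0.054376, -0.027675)
  term(m=+3) = (0.000190, -0.000242)   from Y*(Ω₁)=(0.043709, -0.008798), Y(Ω₂)=(0.005255, -0.004482)
  term(m=+4) = (0.000069, -0.000182)   from Y*(Ω₁)=(0.426017, -0.115536), Y(Ω₂)=(0.000259, -0.000356)
Accumulated sum (0.161591, -0.000000); after 4π/(2l+1) scaling, (0.225623, -0.000000) ⇒ P_4 = 0.225623

0.225623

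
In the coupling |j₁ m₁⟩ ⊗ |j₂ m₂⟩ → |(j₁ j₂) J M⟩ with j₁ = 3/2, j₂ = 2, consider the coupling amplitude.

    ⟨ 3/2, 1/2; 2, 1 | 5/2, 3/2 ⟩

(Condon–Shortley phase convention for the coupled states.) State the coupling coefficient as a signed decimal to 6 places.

-0.169031

j₁+j₂−J=1  J+j₁−j₂=2  J−j₁+j₂=3  j₁+j₂+J+1=7
(j₁±m₁, j₂±m₂, J±M) = (2,1,3,1,4,1)
P² = 144/35
sum k=0..1:
  [0] +1/6 = 1/6
  [1] −1/4 = -1/4
S = -1/12
C² = P²·S² = 1/35 ; C = -0.169031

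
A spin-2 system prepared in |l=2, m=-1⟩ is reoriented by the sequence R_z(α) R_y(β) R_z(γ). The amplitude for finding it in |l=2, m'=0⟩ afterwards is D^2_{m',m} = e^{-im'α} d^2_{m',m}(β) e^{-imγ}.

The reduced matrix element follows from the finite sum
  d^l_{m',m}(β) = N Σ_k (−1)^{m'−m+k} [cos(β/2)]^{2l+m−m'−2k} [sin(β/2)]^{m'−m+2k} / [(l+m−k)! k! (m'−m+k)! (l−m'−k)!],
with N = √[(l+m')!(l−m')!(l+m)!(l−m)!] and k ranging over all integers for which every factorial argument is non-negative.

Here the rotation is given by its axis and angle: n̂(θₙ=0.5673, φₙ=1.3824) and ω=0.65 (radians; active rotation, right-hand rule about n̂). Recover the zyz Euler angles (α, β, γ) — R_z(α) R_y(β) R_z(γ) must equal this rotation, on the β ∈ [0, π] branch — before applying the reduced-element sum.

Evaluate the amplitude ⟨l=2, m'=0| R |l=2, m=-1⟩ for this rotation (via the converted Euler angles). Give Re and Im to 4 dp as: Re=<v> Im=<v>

Re=-0.3483 Im=-0.1748

Axis–angle → zyz. n̂ = (sinθₙcosφₙ, sinθₙsinφₙ, cosθₙ) = (+0.100638, +0.527849, +0.843355), ω = 0.6500.
R = I cosω + sinω [n̂]ₓ + (1−cosω) n̂n̂ᵀ gives
  R = [+0.798149, -0.499555, +0.336754; +0.521219, +0.852900, +0.029871; -0.302140, +0.151681, +0.941119]
β = atan2(√(R₁₃²+R₂₃²), R₃₃) = 0.344872; α = atan2(R₂₃, R₁₃) mod 2π = 0.088472; γ = atan2(R₃₂, −R₃₁) mod 2π = 0.465264
D^2_{0,-1}(0.0885,0.3449,0.4653) = e^{-i·0·0.0885}·d^2_{0,-1}(0.3449)·e^{-i·-1·0.4653}. Compute d first:
c=cos(0.344872/2)=0.985170, s=sin(0.344872/2)=0.171583; N=√[2·2·1·6]=4.898979
The bounds max(0,m−m')=0 and min(l+m,l−m')=1 give 2 terms
  k=0: (−1)^1·4.8990/(2)·0.9852^3·0.1716^1 = -0.401867
  k=1: (−1)^2·4.8990/(2)·0.9852^1·0.1716^3 = +0.012190
d^2_{0,-1}(0.3449) = -0.401867 +0.012190 = -0.389677
Attach z-rotation phases: D = e^{-i(0)(0.0885)}·(-0.389677)·e^{-i(-1)(0.4653)} = -0.348256-0.174832i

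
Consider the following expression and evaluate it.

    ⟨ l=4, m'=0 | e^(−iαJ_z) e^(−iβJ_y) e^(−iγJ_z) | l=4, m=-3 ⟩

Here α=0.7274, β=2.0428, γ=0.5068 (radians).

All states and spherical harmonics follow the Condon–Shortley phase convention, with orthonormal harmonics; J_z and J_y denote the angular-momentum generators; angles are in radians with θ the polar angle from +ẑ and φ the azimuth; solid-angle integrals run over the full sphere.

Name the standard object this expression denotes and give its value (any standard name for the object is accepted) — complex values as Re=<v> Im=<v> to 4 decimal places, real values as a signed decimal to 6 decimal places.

This is a Wigner D-matrix element — the rotation-matrix element ⟨l m'| R(α,β,γ) |l m⟩ in the angular-momentum basis.
First d^4_{0,-3}(β=2.0428), then the phase factors e^{-i(0)α} and e^{-i(-3)γ}:
With c≡cos(β/2)=0.522172 and s≡sin(β/2)=0.852840, N=[24·24·1·5040]^{1/2}=1703.830978
The bounds max(0,m−m')=0 and min(l+m,l−m')=1 give 2 terms
  k=0: (−1)^3·1703.8310/(144)·0.5222^5·0.8528^3 = -0.284929
  k=1: (−1)^4·1703.8310/(144)·0.5222^3·0.8528^5 = +0.760052
d^4_{0,-3}(2.0428) = -0.284929 +0.760052 = +0.475123
Phases: e^{-i·(0)·0.7274}=+1.000000+0.000000i, e^{-i·(-3)·0.5068}=+0.050375+0.998730i ⇒ D=+0.023934+0.474520i

Wigner D-matrix element, Re=0.0239 Im=0.4745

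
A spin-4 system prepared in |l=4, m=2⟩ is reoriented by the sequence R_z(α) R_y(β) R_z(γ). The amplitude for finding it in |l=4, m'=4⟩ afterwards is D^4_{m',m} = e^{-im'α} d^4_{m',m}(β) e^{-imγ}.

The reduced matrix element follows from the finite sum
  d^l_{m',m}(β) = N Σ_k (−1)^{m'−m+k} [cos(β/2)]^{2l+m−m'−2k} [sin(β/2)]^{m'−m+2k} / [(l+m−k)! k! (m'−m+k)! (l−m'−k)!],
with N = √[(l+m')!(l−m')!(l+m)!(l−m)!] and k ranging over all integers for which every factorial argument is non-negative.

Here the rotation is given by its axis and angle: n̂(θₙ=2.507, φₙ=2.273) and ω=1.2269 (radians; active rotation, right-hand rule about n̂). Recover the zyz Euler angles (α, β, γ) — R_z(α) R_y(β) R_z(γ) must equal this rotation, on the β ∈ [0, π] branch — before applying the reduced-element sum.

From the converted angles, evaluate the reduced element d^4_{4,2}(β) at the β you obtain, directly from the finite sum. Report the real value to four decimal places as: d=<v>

Axis–angle → zyz. n̂ = (sinθₙcosφₙ, sinθₙsinφₙ, cosθₙ) = (-0.382922, +0.452594, -0.805313), ω = 1.2269.
R = I cosω + sinω [n̂]ₓ + (1−cosω) n̂n̂ᵀ gives
  R = [+0.434350, +0.643285, +0.630496; -0.873037, +0.472935, +0.118909; -0.221691, -0.602094, +0.767030]
β = atan2(√(R₁₃²+R₂₃²), R₃₃) = 0.696596; α = atan2(R₂₃, R₁₃) mod 2π = 0.186407; γ = atan2(R₃₂, −R₃₁) mod 2π = 5.065185
d^4_{4,2}(β=0.6966) via the finite sum:
With c≡cos(β/2)=0.939955 and s≡sin(β/2)=0.341299, N=[40320·1·720·2]^{1/2}=7619.763776
Admissible k: 0..0 (factorial args all ≥0)
  k=0: (−1)^2·7619.7638/(1440)·0.9400^6·0.3413^2 = +0.425099
d^4_{4,2}(0.6966) = +0.425099

d=0.4251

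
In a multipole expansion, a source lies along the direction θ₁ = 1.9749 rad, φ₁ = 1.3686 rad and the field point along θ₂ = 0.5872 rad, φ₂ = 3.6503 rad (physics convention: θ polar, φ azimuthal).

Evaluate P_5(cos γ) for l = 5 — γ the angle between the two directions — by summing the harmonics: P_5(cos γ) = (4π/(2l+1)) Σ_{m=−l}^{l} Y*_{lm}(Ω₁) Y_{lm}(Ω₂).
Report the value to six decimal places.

Term-by-term m-sum for l=5 (normalisation 4π/11 = 1.142397):
  [-5]  conj(Y_{5,-5})(Ω₁) = +0.258440+0.161962i ; Y_{5,-5}(Ω₂) = +0.020023+0.013641i ; Δ = +0.002965+0.006768i
  [-4]  conj(Y_{5,-4})(Ω₁) = -0.284747+0.298387i ; Y_{5,-4}(Ω₂) = -0.051524-0.102950i ; Δ = +0.045390+0.013940i
  [-3]  conj(Y_{5,-3})(Ω₁) = -0.060002-0.086477i ; Y_{5,-3}(Ω₂) = -0.013761+0.307819i ; Δ = +0.027445-0.017280i
  [-2]  conj(Y_{5,-2})(Ω₁) = -0.277702+0.118851i ; Y_{5,-2}(Ω₂) = +0.245624-0.397599i ; Δ = -0.020955+0.139607i
  [-1]  conj(Y_{5,-1})(Ω₁) = -0.039179-0.191119i ; Y_{5,-1}(Ω₂) = -0.214482+0.119609i ; Δ = +0.031263+0.036305i
  [+0]  conj(Y_{5,0})(Ω₁) = -0.261359-0.000000i ; Y_{5,0}(Ω₂) = -0.316760+0.000000i ; Δ = +0.082788+0.000000i
  [+1]  conj(Y_{5,1})(Ω₁) = +0.039179-0.191119i ; Y_{5,1}(Ω₂) = +0.214482+0.119609i ; Δ = +0.031263-0.036305i
  [+2]  conj(Y_{5,2})(Ω₁) = -0.277702-0.118851i ; Y_{5,2}(Ω₂) = +0.245624+0.397599i ; Δ = -0.020955-0.139607i
  [+3]  conj(Y_{5,3})(Ω₁) = +0.060002-0.086477i ; Y_{5,3}(Ω₂) = +0.013761+0.307819i ; Δ = +0.027445+0.017280i
  [+4]  conj(Y_{5,4})(Ω₁) = -0.284747-0.298387i ; Y_{5,4}(Ω₂) = -0.051524+0.102950i ; Δ = +0.045390-0.013940i
  [+5]  conj(Y_{5,5})(Ω₁) = -0.258440+0.161962i ; Y_{5,5}(Ω₂) = -0.020023+0.013641i ; Δ = +0.002965-0.006768i
Total Σ_m = +0.255004-0.000000i. Multiply by 1.142397: +0.291316-0.000000i. P_5(cos γ) = 0.291316

0.291316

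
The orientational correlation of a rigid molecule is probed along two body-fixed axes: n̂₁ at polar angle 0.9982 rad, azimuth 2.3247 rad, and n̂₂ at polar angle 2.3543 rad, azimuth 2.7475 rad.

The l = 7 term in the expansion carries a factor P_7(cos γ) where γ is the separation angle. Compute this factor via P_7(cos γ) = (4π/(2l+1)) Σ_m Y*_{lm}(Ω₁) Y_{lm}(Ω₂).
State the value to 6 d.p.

-0.274330

Addition theorem: P_7(cos γ) = (4π/15) Σ_m Y*_{lm}(Ω₁) Y_{lm}(Ω₂), m = −7…7:
  m=-7: (-0.12515 - 0.07932j) × (0.04154 - 0.01673j) = -0.00653 - 0.00120j  (running Σ = -0.00653 - 0.00120j)
  m=-6: (0.06713 + 0.35102j) × (0.11903 - 0.11705j) = 0.04908 + 0.03392j  (running Σ = 0.04255 + 0.03272j)
  m=-5: (0.25464 - 0.35078j) × (0.13951 - 0.33028j) = -0.08033 - 0.13304j  (running Σ = -0.03777 - 0.10032j)
  m=-4: (-0.16070 + 0.02035j) × (0.00253 - 0.45341j) = 0.00882 + 0.07292j  (running Σ = -0.02895 - 0.02740j)
  m=-3: (-0.20510 - 0.16960j) × (-0.08352 - 0.20404j) = -0.01747 + 0.05601j  (running Σ = -0.04643 + 0.02861j)
  m=-2: (0.01873 + 0.29694j) × (0.16851 + 0.16945j) = -0.04716 + 0.05321j  (running Σ = -0.09359 + 0.08183j)
  m=-1: (-0.10383 + 0.11059j) × (0.31554 + 0.13122j) = -0.04727 + 0.02127j  (running Σ = -0.14086 + 0.10310j)
  m=0: (0.31831 + 0.00000j) × (-0.14368 + 0.00000j) = -0.04573 + 0.00000j  (running Σ = -0.18660 + 0.10310j)
  m=1: (0.10383 + 0.11059j) × (-0.31554 + 0.13122j) = -0.04727 - 0.02127j  (running Σ = -0.23387 + 0.08183j)
  m=2: (0.01873 - 0.29694j) × (0.16851 - 0.16945j) = -0.04716 - 0.05321j  (running Σ = -0.28103 + 0.02861j)
  m=3: (0.20510 - 0.16960j) × (0.08352 - 0.20404j) = -0.01747 - 0.05601j  (running Σ = -0.29850 - 0.02740j)
  m=4: (-0.16070 - 0.02035j) × (0.00253 + 0.45341j) = 0.00882 - 0.07292j  (running Σ = -0.28968 - 0.10032j)
  m=5: (-0.25464 - 0.35078j) × (-0.13951 - 0.33028j) = -0.08033 + 0.13304j  (running Σ = -0.37001 + 0.03272j)
  m=6: (0.06713 - 0.35102j) × (0.11903 + 0.11705j) = 0.04908 - 0.03392j  (running Σ = -0.32093 - 0.00120j)
  m=7: (0.12515 - 0.07932j) × (-0.04154 - 0.01673j) = -0.00653 + 0.00120j  (running Σ = -0.32746 + 0.00000j)
Σ over m = -0.32746 + 0.00000j; ×(4π/15) → -0.27433 + 0.00000j. Real part: -0.274330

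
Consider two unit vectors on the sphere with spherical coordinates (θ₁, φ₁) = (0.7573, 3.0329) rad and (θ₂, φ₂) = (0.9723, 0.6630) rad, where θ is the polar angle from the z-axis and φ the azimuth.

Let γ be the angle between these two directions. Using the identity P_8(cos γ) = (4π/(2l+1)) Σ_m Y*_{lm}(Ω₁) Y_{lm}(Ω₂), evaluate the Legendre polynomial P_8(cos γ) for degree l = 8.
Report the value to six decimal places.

0.273369

Term-by-term m-sum for l=8 (normalisation 4π/17 = 0.739198):
  m=-8: Y*=0.01649 - 0.01953j  Y=0.06240 + 0.09287j  product 0.00284 + 0.00031j
  m=-7: Y*=-0.07834 + 0.07459j  Y=-0.02177 + 0.30442j  product -0.02100 - 0.02547j
  m=-6: Y*=0.21762 - 0.16618j  Y=-0.30174 + 0.33420j  product -0.01013 + 0.12287j
  m=-5: Y*=-0.38080 + 0.23006j  Y=-0.30595 + 0.05359j  product 0.10417 - 0.09079j
  m=-4: Y*=0.36875 - 0.17125j  Y=0.09790 + 0.05217j  product 0.04503 + 0.00247j
  m=-3: Y*=-0.02843 + 0.00961j  Y=0.14916 + 0.33563j  product -0.00747 - 0.00811j
  m=-2: Y*=-0.35563 + 0.07855j  Y=-0.01920 + 0.07685j  product 0.00079 - 0.02884j
  m=-1: Y*=0.21207 - 0.02314j  Y=0.26073 - 0.20361j  product 0.05058 - 0.04921j
  m=+0: Y*=0.30592 + 0.00000j  Y=0.13128 + 0.00000j  product 0.04016 + 0.00000j
  m=+1: Y*=-0.21207 - 0.02314j  Y=-0.26073 - 0.20361j  product 0.05058 + 0.04921j
  m=+2: Y*=-0.35563 - 0.07855j  Y=-0.01920 - 0.07685j  product 0.00079 + 0.02884j
  m=+3: Y*=0.02843 + 0.00961j  Y=-0.14916 + 0.33563j  product -0.00747 + 0.00811j
  m=+4: Y*=0.36875 + 0.17125j  Y=0.09790 - 0.05217j  product 0.04503 - 0.00247j
  m=+5: Y*=0.38080 + 0.23006j  Y=0.30595 + 0.05359j  product 0.10417 + 0.09079j
  m=+6: Y*=0.21762 + 0.16618j  Y=-0.30174 - 0.33420j  product -0.01013 - 0.12287j
  m=+7: Y*=0.07834 + 0.07459j  Y=0.02177 + 0.30442j  product -0.02100 + 0.02547j
  m=+8: Y*=0.01649 + 0.01953j  Y=0.06240 - 0.09287j  product 0.00284 - 0.00031j
Σ over m = 0.36982 - 0.00000j; ×(4π/17) → 0.27337 - 0.00000j. Real part: 0.273369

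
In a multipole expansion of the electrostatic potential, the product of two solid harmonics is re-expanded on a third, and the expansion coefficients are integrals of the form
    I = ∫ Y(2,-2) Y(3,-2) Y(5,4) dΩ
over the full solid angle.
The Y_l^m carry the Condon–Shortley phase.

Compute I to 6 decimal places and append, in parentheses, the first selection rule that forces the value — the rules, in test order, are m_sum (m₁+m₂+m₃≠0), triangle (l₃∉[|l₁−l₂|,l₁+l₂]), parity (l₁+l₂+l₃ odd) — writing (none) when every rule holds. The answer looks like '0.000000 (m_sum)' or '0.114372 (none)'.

0.268967 (none)

m-sum 0 ✓  L=10 even ✓  1≤5≤5 ✓
Π(2lᵢ+1) = 5×7×11 = 385
triangle coeff Δ(2,3,5) = 1/2310
Σ_t [0,0]: t=0:+1/144 = 1/144
(3j)²=10/231 [(2 3 5; 0 0 0)], sign=-1
Σ_t [0,0]: t=0:+1/2880 = 1/2880
(3j)²=3/55 [(2 3 5; -2 -2 4)], sign=-1
⇒ 4πI² = 10/11
I = (+1)√(10/11/(4π)) = 0.26896683
No selection rule forces the value: the integral is nonzero (none).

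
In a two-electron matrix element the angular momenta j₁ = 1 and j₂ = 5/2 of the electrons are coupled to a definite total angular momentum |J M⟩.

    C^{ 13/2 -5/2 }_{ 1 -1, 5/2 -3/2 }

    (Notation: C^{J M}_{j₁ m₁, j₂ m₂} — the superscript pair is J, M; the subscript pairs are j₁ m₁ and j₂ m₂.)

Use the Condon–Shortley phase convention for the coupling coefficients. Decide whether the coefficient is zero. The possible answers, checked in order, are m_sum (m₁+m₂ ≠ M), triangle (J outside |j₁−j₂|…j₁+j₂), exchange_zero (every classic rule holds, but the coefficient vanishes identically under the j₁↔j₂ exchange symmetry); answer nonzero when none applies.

m-sum: m₁+m₂ = -1+(-3/2) = -5/2, M = -5/2  ✓
triangle: need |j₁−j₂| ≤ J ≤ j₁+j₂, i.e. J ∈ [3/2, 7/2]; J = 13/2 is outside ✗ ⇒ coefficient is 0

triangle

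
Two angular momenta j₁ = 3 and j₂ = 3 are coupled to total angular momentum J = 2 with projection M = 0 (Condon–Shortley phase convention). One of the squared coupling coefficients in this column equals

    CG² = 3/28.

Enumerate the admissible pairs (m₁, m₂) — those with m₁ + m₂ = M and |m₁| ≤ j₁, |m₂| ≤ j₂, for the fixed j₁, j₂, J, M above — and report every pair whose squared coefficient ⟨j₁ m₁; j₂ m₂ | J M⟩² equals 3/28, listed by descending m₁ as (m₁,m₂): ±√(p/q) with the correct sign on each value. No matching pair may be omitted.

(1,-1): −√(3/28); (-1,1): −√(3/28)

Admissible pairs with m₁+m₂ = M = 0: (-3,3), (-2,2), (-1,1), (0,0), (1,-1), (2,-2), (3,-3)
  (m₁,m₂)=(3,-3): CG² = 25/84, CG = +√(25/84)
  (m₁,m₂)=(2,-2): CG² = 0/1, CG = 0
  (m₁,m₂)=(1,-1): CG² = 3/28, CG = −√(3/28)   ← matches the target
  (m₁,m₂)=(0,0): CG² = 4/21, CG = +√(4/21)
  (m₁,m₂)=(-1,1): CG² = 3/28, CG = −√(3/28)   ← matches the target
  (m₁,m₂)=(-2,2): CG² = 0/1, CG = 0
  (m₁,m₂)=(-3,3): CG² = 25/84, CG = +√(25/84)
Pairs with CG² = 3/28: (1,-1): −√(3/28); (-1,1): −√(3/28)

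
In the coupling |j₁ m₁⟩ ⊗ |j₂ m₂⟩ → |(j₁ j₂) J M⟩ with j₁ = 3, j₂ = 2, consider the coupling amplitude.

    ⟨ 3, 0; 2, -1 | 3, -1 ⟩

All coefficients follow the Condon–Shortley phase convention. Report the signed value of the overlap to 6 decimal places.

-0.182574  (= −√(1/30))

√[7·2!4!2!/9! · 3!3!1!3!2!4!] = √(96/5)
  +(−1)^0/∏(0,2,3,1,1,1)! = 1/12  (running 1/12)
  +(−1)^1/∏(1,1,2,0,2,2)! = -1/8  (running -1/24)
⟨..|..⟩ = √(96/5)·(-1/24) = -0.182574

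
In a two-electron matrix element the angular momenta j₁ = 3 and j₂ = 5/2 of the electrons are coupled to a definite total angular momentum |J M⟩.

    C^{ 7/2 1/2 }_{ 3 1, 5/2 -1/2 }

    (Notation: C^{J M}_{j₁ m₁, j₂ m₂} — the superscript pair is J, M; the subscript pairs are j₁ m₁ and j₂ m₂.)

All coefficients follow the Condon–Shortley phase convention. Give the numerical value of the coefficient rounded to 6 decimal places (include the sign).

-0.125988

triangle: 2!×4!×3!/10! = 288/3628800
(j±m)!: 4!×2!×2!×3!×4!×3! = 82944
prefactor² = (2J+1)×Δ×N² = 9216/175
  k=0: +1/(0!×2!×2!×2!×2!×1!) = 1/16
  k=1: −1/(1!×1!×1!×1!×3!×2!) = -1/12
  k=2: +1/(2!×0!×0!×0!×4!×3!) = 1/288
Σ = -5/288  ⇒  CG² = 9216/175×(-5/288)² = 1/63
CG = −√(1/63) = -0.125988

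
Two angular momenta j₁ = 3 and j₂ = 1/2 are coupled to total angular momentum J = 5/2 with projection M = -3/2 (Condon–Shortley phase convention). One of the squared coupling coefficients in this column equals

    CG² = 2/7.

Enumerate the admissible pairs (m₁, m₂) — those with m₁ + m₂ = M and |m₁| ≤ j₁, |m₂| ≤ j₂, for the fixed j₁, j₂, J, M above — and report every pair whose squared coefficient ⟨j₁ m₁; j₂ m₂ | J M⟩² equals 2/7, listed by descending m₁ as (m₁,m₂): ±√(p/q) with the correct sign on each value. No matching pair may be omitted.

(-1,-1/2): +√(2/7)

Admissible pairs with m₁+m₂ = M = -3/2: (-2,1/2), (-1,-1/2)
  (m₁,m₂)=(-1,-1/2): CG² = 2/7, CG = +√(2/7)   ← matches the target
  (m₁,m₂)=(-2,1/2): CG² = 5/7, CG = −√(5/7)
Pairs with CG² = 2/7: (-1,-1/2): +√(2/7)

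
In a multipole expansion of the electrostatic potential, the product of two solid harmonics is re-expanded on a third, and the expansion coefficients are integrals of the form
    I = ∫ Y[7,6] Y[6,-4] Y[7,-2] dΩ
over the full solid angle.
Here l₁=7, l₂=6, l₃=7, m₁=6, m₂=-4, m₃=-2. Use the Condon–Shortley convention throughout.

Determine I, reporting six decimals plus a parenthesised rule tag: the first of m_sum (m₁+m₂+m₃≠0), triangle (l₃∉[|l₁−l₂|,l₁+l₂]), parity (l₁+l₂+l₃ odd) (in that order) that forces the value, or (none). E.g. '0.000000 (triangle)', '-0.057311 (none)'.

Checks pass: Σm=0; 20 even; l₃=7∈[1,13].
(2·7+1)(2·6+1)(2·7+1) = 2925
Δ: 6! 8! 6! / 21! → 1/2444321880
sum: t=0:+1/2612736000 t=1:−1/20736000 t=2:+1/1658880 t=3:−1/746496 t=4:+1/1658880 t=5:−1/20736000 t=6:+1/2612736000 = -1/4354560
3j²(7 6 7; 0 0 0) = Δ·Π!·Σ² = 1000/138567  (sign +1)
sum: t=0:+1/174182400 t=1:−1/580608000 = 1/248832000
3j²(7 6 7; 6 -4 -2) = Δ·Π!·Σ² = 21/1615  (sign -1)
combine: 4πI² = 2925·1000/138567·21/1615 = 315000/1147619
take √, sign -1: I = -0.14779219
No selection rule forces the value: the integral is nonzero (none).

-0.147792 (none)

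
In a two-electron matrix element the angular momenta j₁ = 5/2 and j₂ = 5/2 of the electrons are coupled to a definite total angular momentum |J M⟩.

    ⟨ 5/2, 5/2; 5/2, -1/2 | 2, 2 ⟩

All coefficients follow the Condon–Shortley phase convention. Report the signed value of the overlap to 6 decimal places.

j₁+j₂−J=3  J+j₁−j₂=2  J−j₁+j₂=2  j₁+j₂+J+1=8
(j₁±m₁, j₂±m₂, J±M) = (5,0,2,3,4,0)
P² = 720/7
sum k=0..0:
  [0] +1/24 = 1/24
S = 1/24
C² = P²·S² = 5/28 ; C = +0.422577

+0.422577  (= +√(5/28))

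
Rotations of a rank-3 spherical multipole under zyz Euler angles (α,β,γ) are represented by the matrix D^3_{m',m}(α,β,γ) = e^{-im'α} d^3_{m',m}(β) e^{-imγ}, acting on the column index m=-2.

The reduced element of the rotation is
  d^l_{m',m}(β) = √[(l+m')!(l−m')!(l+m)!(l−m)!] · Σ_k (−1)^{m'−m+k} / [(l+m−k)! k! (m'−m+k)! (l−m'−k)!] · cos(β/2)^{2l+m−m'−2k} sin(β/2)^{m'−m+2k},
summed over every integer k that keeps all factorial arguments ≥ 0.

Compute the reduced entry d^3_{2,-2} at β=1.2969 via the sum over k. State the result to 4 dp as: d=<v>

d^3_{2,-2}(β=1.2969) via the finite sum:
c=cos(1.296900/2)=0.797021, s=sin(1.296900/2)=0.603952; N=√[120·1·1·120]=120.000000
k: max(0,(-2)−(2))=0 … min(3+(-2),3−(2))=1
  k=0: (−1)^4·120.0000/(24)·0.7970^2·0.6040^4 = +0.422589
  k=1: (−1)^5·120.0000/(120)·0.7970^0·0.6040^6 = -0.048530
d^3_{2,-2}(1.2969) = +0.422589 -0.048530 = +0.374059

d=0.3741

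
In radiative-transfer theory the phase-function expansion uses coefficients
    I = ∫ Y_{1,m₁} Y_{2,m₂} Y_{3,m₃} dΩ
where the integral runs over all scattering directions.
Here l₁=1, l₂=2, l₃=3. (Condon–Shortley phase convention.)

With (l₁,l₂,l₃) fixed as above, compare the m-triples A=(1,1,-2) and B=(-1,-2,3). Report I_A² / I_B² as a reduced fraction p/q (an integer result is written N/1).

2/3

Same 1,2,3: normalisation and zero-m 3j drop out of the ratio.
A: Δ: 0! 2! 4! / 7! → 1/105; sum: t=0:+1/12 = 1/12; 3j²(1 2 3; 1 1 -2) = Δ·Π!·Σ² = 2/21  (sign -1)
B: Δ: 0! 2! 4! / 7! → 1/105; sum: t=0:+1/48 = 1/48; 3j²(1 2 3; -1 -2 3) = Δ·Π!·Σ² = 1/7  (sign +1)
I_A²/I_B² = (2/21)/(1/7) = 2/3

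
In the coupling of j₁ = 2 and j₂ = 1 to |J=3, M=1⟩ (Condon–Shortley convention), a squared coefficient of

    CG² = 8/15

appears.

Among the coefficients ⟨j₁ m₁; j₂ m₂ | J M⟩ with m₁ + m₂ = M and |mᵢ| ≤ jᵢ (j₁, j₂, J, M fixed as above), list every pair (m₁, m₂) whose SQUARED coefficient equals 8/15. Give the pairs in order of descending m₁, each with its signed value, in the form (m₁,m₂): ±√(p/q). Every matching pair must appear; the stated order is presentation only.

Admissible pairs with m₁+m₂ = M = 1: (0,1), (1,0), (2,-1)
  (m₁,m₂)=(2,-1): CG² = 1/15, CG = +√(1/15)
  (m₁,m₂)=(1,0): CG² = 8/15, CG = +√(8/15)   ← matches the target
  (m₁,m₂)=(0,1): CG² = 2/5, CG = +√(2/5)
Pairs with CG² = 8/15: (1,0): +√(8/15)

(1,0): +√(8/15)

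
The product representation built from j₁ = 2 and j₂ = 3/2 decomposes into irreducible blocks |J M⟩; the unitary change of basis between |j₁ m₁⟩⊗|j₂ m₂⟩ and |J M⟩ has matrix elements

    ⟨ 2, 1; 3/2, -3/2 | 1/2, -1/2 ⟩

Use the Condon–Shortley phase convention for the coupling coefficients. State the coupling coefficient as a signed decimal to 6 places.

+0.316228  (= +√(1/10))

√[2·3!1!0!/5! · 3!1!0!3!0!1!] = √(18/5)
  +(−1)^0/∏(0,3,1,0,0,0)! = 1/6  (running 1/6)
⟨..|..⟩ = √(18/5)·(1/6) = +0.316228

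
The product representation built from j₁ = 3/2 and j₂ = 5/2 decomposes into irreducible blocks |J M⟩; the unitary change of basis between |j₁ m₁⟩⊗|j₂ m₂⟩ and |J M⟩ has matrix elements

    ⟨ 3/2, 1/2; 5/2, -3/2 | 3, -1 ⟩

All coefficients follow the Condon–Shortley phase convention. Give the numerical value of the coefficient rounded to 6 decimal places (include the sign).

+√(49/120) = +0.639010

triangle: 1!*2!*4!/8! = 48/40320
(j±m)!: 2!*1!*1!*4!*2!*4! = 2304
prefactor² = (2J+1)*Δ*N² = 96/5
  k=0: +1/(0!*1!*1!*1!*1!*3!) = 1/6
  k=1: −1/(1!*0!*0!*0!*2!*4!) = -1/48
Σ = 7/48  ⇒  CG² = 96/5*(7/48)² = 49/120
CG = +√(49/120) = +0.639010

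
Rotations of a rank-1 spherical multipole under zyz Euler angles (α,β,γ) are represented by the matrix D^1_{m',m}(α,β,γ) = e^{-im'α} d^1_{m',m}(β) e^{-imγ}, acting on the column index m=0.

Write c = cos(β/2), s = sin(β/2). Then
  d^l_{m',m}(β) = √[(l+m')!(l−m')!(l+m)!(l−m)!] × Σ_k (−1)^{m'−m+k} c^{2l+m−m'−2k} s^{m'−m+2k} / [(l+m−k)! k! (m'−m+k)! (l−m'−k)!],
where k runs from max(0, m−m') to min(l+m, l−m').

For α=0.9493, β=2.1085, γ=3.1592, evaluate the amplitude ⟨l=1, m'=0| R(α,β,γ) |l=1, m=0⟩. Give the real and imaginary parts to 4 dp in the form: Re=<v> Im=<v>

D^1_{0,0}(0.9493,2.1085,3.1592) = e^{-i·0·0.9493}·d^1_{0,0}(2.1085)·e^{-i·0·3.1592}. Compute d first:
Half-angle: c=0.493880, s=0.869530. N=√(1·1·1·1)=1.000000
The bounds max(0,m−m')=0 and min(l+m,l−m')=1 give 2 terms
  k=0: (−1)^0·1.0000/(1)·0.4939^2·0.8695^0 = +0.243917
  k=1: (−1)^1·1.0000/(1)·0.4939^0·0.8695^2 = -0.756083
d^1_{0,0}(2.1085) = +0.243917 -0.756083 = -0.512165
D = (+1.000000+0.000000i)·(-0.512165)·(+1.000000+0.000000i) = -0.512165+0.000000i

Re=-0.5122 Im=0.0000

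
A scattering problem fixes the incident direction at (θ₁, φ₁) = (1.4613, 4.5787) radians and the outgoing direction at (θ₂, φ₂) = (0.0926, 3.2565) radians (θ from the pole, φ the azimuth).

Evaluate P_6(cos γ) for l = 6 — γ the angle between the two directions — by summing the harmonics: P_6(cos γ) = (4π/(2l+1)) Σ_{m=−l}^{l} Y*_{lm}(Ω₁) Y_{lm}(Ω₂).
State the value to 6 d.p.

Summing Y*_{l m}(θ₁,φ₁)·Y_{l m}(θ₂,φ₂) over m ∈ [−6, 6]; prefactor 4π/(2·6+1) = 0.966644:
  m=-6: (-0.323940, 0.334968) × (0.000000, -0.000000) = (-0.000000, 0.000000)  (running Σ = (-0.000000, 0.000000))
  m=-5: (-0.109984, -0.139268) × (-0.000009, 0.000006) = (0.000002, 0.000001)  (running Σ = (0.000002, 0.000001))
  m=-4: (-0.260319, 0.154193) × (0.000232, -0.000115) = (-0.000043, 0.000066)  (running Σ = (-0.000041, 0.000066))
  m=-3: (-0.078295, -0.184636) × (-0.003816, 0.001370) = (0.000552, 0.000597)  (running Σ = (0.000511, 0.000664))
  m=-2: (-0.245118, 0.067147) × (0.042279, -0.009891) = (-0.009699, 0.005263)  (running Σ = (-0.009188, 0.005927))
  m=-1: (-0.027715, -0.206074) × (-0.289941, 0.033464) = (0.014932, 0.058822)  (running Σ = (0.005744, 0.064749))
  m=0: (-0.240969, -0.000000) × (0.927541, 0.000000) = (-0.223509, -0.000000)  (running Σ = (-0.217765, 0.064749))
  m=1: (0.027715, -0.206074) × (0.289941, 0.033464) = (0.014932, -0.058822)  (running Σ = (-0.202833, 0.005927))
  m=2: (-0.245118, -0.067147) × (0.042279, 0.009891) = (-0.009699, -0.005263)  (running Σ = (-0.212532, 0.000664))
  m=3: (0.078295, -0.184636) × (0.003816, 0.001370) = (0.000552, -0.000597)  (running Σ = (-0.211981, 0.000066))
  m=4: (-0.260319, -0.154193) × (0.000232, 0.000115) = (-0.000043, -0.000066)  (running Σ = (-0.212023, 0.000001))
  m=5: (0.109984, -0.139268) × (0.000009, 0.000006) = (0.000002, -0.000001)  (running Σ = (-0.212021, 0.000000))
  m=6: (-0.323940, -0.334968) × (0.000000, 0.000000) = (-0.000000, -0.000000)  (running Σ = (-0.212021, 0.000000))
Σ over m = (-0.212021, 0.000000); ×(4π/13) → (-0.204949, 0.000000). Real part: -0.204949

-0.204949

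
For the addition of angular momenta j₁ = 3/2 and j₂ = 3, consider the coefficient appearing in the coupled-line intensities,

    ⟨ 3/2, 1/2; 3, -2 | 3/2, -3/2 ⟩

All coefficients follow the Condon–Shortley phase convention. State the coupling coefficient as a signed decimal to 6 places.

−√(2/7) = -0.534522

j₁+j₂−J=3  J+j₁−j₂=0  J−j₁+j₂=3  j₁+j₂+J+1=7
(j₁±m₁, j₂±m₂, J±M) = (2,1,1,5,0,3)
P² = 288/7
sum k=1..1:
  [1] −1/12 = -1/12
S = -1/12
C² = P²·S² = 2/7 ; C = -0.534522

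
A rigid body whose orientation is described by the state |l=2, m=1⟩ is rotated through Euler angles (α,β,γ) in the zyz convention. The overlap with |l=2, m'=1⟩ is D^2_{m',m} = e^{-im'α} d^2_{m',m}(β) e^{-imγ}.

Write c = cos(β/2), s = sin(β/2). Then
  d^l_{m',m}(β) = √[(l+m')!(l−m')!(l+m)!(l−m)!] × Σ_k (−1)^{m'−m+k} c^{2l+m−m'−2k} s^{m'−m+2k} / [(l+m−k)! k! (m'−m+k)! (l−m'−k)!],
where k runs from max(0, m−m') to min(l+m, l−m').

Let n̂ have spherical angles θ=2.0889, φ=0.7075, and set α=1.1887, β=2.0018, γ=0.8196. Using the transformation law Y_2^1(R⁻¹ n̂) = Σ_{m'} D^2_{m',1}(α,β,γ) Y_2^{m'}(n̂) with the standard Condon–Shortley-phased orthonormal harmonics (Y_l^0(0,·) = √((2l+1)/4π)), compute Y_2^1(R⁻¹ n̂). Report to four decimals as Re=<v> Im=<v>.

Need the full column D^2_{m',1} for m'=−2..2 at α=1.1887, β=2.0018, γ=0.8196.
cos(β/2)=0.539545, sin(β/2)=0.841957
d^2_{-2,1}: single k=3 term ⇒ +0.644061;  D = +0.008370+0.644007i
d^2_{-1,1}: k∈[2..3] ⇒ +0.619093 -0.502527 = +0.116566;  D = +0.108716+0.042054i
d^2_{0,1}: k∈[1..2] ⇒ +0.323928 -0.788811 = -0.464883;  D = -0.317289+0.339770i
d^2_{1,1}: k∈[0..1] ⇒ +0.084744 -0.619093 = -0.534349;  D = +0.226393+0.484020i
d^2_{2,1}: single k=0 term ⇒ -0.264486;  D = +0.264080-0.014647i
Y_2^{m'}(θ=2.0889,φ=0.7075) and Σ D·Y over m':
  (+0.0084+0.6440i)·(+0.0452-0.2880i)  (+0.1087+0.0421i)·(-0.2526+0.2160i)  (-0.3173+0.3398i)·(-0.0833+0.0000i)  (+0.2264+0.4840i)·(+0.2526+0.2160i)  (+0.2641-0.0146i)·(+0.0452+0.2880i)
Y_2^1(R⁻¹ n̂) = +0.144544+0.257836i

Re=0.1445 Im=0.2578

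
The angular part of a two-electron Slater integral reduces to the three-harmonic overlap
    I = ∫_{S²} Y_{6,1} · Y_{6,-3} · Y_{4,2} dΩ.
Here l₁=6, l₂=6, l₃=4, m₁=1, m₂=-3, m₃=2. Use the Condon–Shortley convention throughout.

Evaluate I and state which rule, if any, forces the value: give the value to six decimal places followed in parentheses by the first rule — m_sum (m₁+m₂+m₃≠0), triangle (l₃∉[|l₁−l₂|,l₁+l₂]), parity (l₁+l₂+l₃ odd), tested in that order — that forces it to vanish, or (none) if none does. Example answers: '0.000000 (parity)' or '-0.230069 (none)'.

m-sum 0 ✓  L=16 even ✓  0≤4≤12 ✓
Π(2lᵢ+1) = 13×13×9 = 1521
triangle coeff Δ(6,6,4) = 1/15315300
Σ_t [2,6]: t=2:+1/829440 t=3:−1/25920 t=4:+1/9216 t=5:−1/25920 t=6:+1/829440 = 7/207360
(3j)²=28/2431 [(6 6 4; 0 0 0)], sign=+1
Σ_t [1,3]: t=1:−1/483840 t=2:+1/51840 t=3:−1/69120 = 1/362880
(3j)²=16/17017 [(6 6 4; 1 -3 2)], sign=+1
⇒ 4πI² = 576/34969
I = (+1)√(576/34969/(4π)) = 0.03620468
No selection rule forces the value: the integral is nonzero (none).

0.036205 (none)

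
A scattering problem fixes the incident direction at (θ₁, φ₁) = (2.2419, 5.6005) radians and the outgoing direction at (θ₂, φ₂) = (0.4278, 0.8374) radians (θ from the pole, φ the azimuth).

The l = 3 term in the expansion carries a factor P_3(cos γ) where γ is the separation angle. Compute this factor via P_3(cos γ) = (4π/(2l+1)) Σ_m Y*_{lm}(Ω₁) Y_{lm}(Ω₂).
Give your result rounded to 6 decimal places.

Addition theorem: P_3(cos γ) = (4π/7) Σ_m Y*_{lm}(Ω₁) Y_{lm}(Ω₂), m = −3…3:
  m=-3: (-0.092049, -0.178000) × (-0.024084, -0.017537) = (-0.000905, 0.005901)  (running Σ = (-0.000905, 0.005901))
  m=-2: (-0.079506, 0.381572) × (-0.016616, -0.159184) = (0.062061, 0.006316)  (running Σ = (0.061157, 0.012217))
  m=-1: (0.183311, -0.149052) × (0.281766, -0.312708) = (0.005041, -0.099321)  (running Σ = (0.066198, -0.087103))
  m=0: (0.247494, -0.000000) × (0.386883, 0.000000) = (0.095751, 0.000000)  (running Σ = (0.161949, -0.087103))
  m=1: (-0.183311, -0.149052) × (-0.281766, -0.312708) = (0.005041, 0.099321)  (running Σ = (0.166990, 0.012217))
  m=2: (-0.079506, -0.381572) × (-0.016616, 0.159184) = (0.062061, -0.006316)  (running Σ = (0.229051, 0.005901))
  m=3: (0.092049, -0.178000) × (0.024084, -0.017537) = (-0.000905, -0.005901)  (running Σ = (0.228146, 0.000000))
Σ over m = (0.228146, 0.000000); ×(4π/7) → (0.409567, 0.000000). Real part: 0.409567

0.409567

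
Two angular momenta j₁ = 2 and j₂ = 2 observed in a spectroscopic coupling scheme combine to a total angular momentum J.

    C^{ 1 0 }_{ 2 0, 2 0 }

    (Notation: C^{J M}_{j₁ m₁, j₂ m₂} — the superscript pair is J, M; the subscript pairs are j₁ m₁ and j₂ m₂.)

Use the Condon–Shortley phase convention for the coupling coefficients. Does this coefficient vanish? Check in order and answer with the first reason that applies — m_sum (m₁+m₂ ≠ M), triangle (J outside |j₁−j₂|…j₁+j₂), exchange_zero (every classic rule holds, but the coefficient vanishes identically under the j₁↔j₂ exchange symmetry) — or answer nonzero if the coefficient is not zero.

m-sum: m₁+m₂ = 0+0 = 0, M = 0  ✓
triangle: |j₁−j₂| = 0 ≤ J = 1 ≤ j₁+j₂ = 4  ✓
exchange: j₁=j₂ and m₁=m₂, and (−1)^(j₁+j₂−J) = (−1)^3 = −1 forces ⟨j₁m₁;j₂m₂|JM⟩ = −⟨j₂m₂;j₁m₁|JM⟩ = −⟨j₁m₁;j₂m₂|JM⟩ ⇒ the coefficient vanishes identically
Racah sum check: Σ_k collapses to 0 ⇒ CG = 0

exchange_zero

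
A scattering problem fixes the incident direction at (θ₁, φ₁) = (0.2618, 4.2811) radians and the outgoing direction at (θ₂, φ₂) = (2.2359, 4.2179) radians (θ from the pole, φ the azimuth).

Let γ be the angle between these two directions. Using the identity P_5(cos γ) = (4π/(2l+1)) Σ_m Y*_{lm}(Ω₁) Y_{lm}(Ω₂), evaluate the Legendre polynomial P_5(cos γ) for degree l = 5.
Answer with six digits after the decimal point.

-0.279757

Term-by-term m-sum for l=5 (normalisation 4π/11 = 1.142397):
  term(m=-5) = (0.000072, 0.000023)   from Y*(Ω₁)=(-0.000449, 0.000298), Y(Ω₂)=(-0.086841, -0.109804)
  term(m=-4) = (-0.002139, -0.000552)   from Y*(Ω₁)=(-0.000978, -0.006286), Y(Ω₂)=(0.137499, -0.318831)
  term(m=-3) = (0.017828, 0.003421)   from Y*(Ω₁)=(0.042677, 0.012130), Y(Ω₂)=(0.407600, -0.035686)
  term(m=-2) = (-0.018071, -0.002296)   from Y*(Ω₁)=(-0.128329, 0.149841), Y(Ω₂)=(0.050742, 0.077142)
  term(m=-1) = (-0.166718, -0.010551)   from Y*(Ω₁)=(-0.215497, -0.468286), Y(Ω₂)=(0.153795, -0.285245)
  term(m=+0) = (0.093171, 0.000000)   from Y*(Ω₁)=(0.511891, -0.000000), Y(Ω₂)=(0.182013, 0.000000)
  term(m=+1) = (-0.166718, 0.010551)   from Y*(Ω₁)=(0.215497, -0.468286), Y(Ω₂)=(-0.153795, -0.285245)
  term(m=+2) = (-0.018071, 0.002296)   from Y*(Ω₁)=(-0.128329, -0.149841), Y(Ω₂)=(0.050742, -0.077142)
  term(m=+3) = (0.017828, -0.003421)   from Y*(Ω₁)=(-0.042677, 0.012130), Y(Ω₂)=(-0.407600, -0.035686)
  term(m=+4) = (-0.002139, 0.000552)   from Y*(Ω₁)=(-0.000978, 0.006286), Y(Ω₂)=(0.137499, 0.318831)
  term(m=+5) = (0.000072, -0.000023)   from Y*(Ω₁)=(0.000449, 0.000298), Y(Ω₂)=(0.086841, -0.109804)
Total Σ_m = (-0.244886, 0.000000). Multiply by 1.142397: (-0.279757, 0.000000). P_5(cos γ) = -0.279757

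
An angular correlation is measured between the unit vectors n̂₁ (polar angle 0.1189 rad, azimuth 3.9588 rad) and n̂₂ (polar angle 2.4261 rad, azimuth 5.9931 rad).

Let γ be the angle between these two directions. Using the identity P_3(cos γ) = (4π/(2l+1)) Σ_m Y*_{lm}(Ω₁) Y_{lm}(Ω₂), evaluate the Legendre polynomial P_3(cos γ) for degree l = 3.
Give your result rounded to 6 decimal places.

-0.029443

Term-by-term m-sum for l=3 (normalisation 4π/7 = 1.795196):
  m=-3: Y*=(0.000537, -0.000443)  Y=(0.075923, 0.090040)  product (0.000081, 0.000015)
  m=-2: Y*=(-0.000908, 0.014250)  Y=(-0.277620, -0.181956)  product (0.002845, -0.003791)
  m=-1: Y*=(-0.103081, -0.109856)  Y=(0.375491, 0.112086)  product (-0.026393, -0.052804)
  m=+0: Y*=(0.715014, -0.000000)  Y=(0.042703, 0.000000)  product (0.030533, 0.000000)
  m=+1: Y*=(0.103081, -0.109856)  Y=(-0.375491, 0.112086)  product (-0.026393, 0.052804)
  m=+2: Y*=(-0.000908, -0.014250)  Y=(-0.277620, 0.181956)  product (0.002845, 0.003791)
  m=+3: Y*=(-0.000537, -0.000443)  Y=(-0.075923, 0.090040)  product (0.000081, -0.000015)
Accumulated sum (-0.016401, 0.000000); after 4π/(2l+1) scaling, (-0.029443, 0.000000) ⇒ P_3 = -0.029443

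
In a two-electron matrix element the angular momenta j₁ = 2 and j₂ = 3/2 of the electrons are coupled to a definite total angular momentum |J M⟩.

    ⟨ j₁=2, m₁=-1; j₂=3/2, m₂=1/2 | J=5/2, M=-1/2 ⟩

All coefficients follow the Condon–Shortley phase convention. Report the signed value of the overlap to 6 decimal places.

−√(5/14) = -0.597614

triangle: 1!·3!·2!/7! = 12/5040
(j±m)!: 1!·3!·2!·1!·2!·3! = 144
prefactor² = (2J+1)·Δ·N² = 72/35
  k=0: +1/(0!·1!·3!·2!·0!·0!) = 1/12
  k=1: −1/(1!·0!·2!·1!·1!·1!) = -1/2
Σ = -5/12  ⇒  CG² = 72/35·(-5/12)² = 5/14
CG = −√(5/14) = -0.597614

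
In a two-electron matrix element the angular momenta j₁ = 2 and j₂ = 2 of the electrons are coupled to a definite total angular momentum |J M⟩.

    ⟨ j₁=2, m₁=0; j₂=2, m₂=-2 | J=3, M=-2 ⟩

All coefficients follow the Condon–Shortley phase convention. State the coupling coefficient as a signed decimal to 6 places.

triangle: 1!·3!·3!/8! = 36/40320
(j±m)!: 2!·2!·0!·4!·1!·5! = 11520
prefactor² = (2J+1)·Δ·N² = 72
  k=0: +1/(0!·1!·2!·0!·1!·3!) = 1/12
Σ = 1/12  ⇒  CG² = 72·(1/12)² = 1/2
CG = +√(1/2) = +0.707107

+0.707107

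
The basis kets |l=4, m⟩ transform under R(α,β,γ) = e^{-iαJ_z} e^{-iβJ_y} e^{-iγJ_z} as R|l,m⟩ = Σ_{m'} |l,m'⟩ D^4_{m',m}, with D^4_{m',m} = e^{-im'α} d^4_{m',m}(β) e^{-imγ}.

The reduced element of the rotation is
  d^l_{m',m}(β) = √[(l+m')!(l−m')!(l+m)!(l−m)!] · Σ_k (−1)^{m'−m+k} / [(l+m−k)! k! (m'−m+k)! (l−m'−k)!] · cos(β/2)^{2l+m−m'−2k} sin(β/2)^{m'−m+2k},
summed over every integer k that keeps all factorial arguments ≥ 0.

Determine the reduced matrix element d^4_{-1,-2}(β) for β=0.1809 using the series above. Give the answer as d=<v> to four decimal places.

d^4_{-1,-2}(β=0.1809) via the finite sum:
c=cos(0.180900/2)=0.995912, s=sin(0.180900/2)=0.090327; N=√[6·120·2·720]=1018.233765
The bounds max(0,m−m')=0 and min(l+m,l−m')=2 give 3 terms
  k=0: (−1)^1·1018.2338/(240)·0.9959^7·0.0903^1 = -0.372392
  k=1: (−1)^2·1018.2338/(48)·0.9959^5·0.0903^3 = +0.015317
  k=2: (−1)^3·1018.2338/(72)·0.9959^3·0.0903^5 = -0.000084
d^4_{-1,-2}(0.1809) = -0.372392 +0.015317 -0.000084 = -0.357159

d=-0.3572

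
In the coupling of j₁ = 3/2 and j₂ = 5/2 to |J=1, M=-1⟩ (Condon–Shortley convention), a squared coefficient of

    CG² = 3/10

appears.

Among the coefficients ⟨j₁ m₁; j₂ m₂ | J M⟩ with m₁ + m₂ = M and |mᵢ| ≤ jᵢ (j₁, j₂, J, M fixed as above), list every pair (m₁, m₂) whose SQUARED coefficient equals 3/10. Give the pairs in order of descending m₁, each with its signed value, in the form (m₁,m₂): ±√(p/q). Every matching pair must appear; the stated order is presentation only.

Admissible pairs with m₁+m₂ = M = -1: (-3/2,1/2), (-1/2,-1/2), (1/2,-3/2), (3/2,-5/2)
  (m₁,m₂)=(3/2,-5/2): CG² = 1/2, CG = +√(1/2)
  (m₁,m₂)=(1/2,-3/2): CG² = 3/10, CG = −√(3/10)   ← matches the target
  (m₁,m₂)=(-1/2,-1/2): CG² = 3/20, CG = +√(3/20)
  (m₁,m₂)=(-3/2,1/2): CG² = 1/20, CG = −√(1/20)
Pairs with CG² = 3/10: (1/2,-3/2): −√(3/10)

(1/2,-3/2): −√(3/10)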